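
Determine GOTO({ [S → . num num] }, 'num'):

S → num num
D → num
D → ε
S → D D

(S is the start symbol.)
GOTO(I, 'num') = CLOSURE({ [A → αX.β] : [A → α.Xβ] ∈ I, X = 'num' })

Items with dot before 'num', with the dot advanced:
  [S → . num num] → [S → num . num]
Closure adds nothing (no advanced item has the dot before a non-terminal).

GOTO = { [S → num . num] }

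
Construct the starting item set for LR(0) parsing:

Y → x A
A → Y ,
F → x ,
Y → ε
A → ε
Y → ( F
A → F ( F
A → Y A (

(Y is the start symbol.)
{ [Y → . ( F], [Y → . x A], [Y → .], [Y' → . Y] }

First, augment the grammar with Y' → Y
I₀ = CLOSURE({ [Y' → . Y] }):
  [Y' → . Y] has the dot before Y: add [Y → . x A], [Y → .], [Y → . ( F]
No further items can be added.

I₀ = { [Y → . ( F], [Y → . x A], [Y → .], [Y' → . Y] }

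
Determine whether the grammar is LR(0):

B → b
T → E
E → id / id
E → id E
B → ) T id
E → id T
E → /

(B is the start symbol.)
A grammar is LR(0) if no state in the canonical LR(0) collection has:
  - both a shift item (dot before a terminal) and a complete item (shift-reduce conflict), or
  - two or more complete items (reduce-reduce conflict; the accept item [B' → B .] counts as a complete item here).

Augment with B' → B and build the canonical LR(0) collection (I0 = CLOSURE({[B' → . B]}), then GOTO on every symbol after a dot until no new states appear). It has 13 states:
  I0: { [B → . ) T id], [B → . b], [B' → . B] }  — shift
  I1: { [B → ) . T id], [E → . /], [E → . id / id], [E → . id E], [E → . id T], [T → . E] }  — shift
  I2: { [B' → B .] }  — accept
  I3: { [B → b .] }  — reduce
  I4: { [E → / .] }  — reduce
  I5: { [T → E .] }  — reduce
  I6: { [B → ) T . id] }  — shift
  I7: { [E → . /], [E → . id / id], [E → . id E], [E → . id T], [E → id . / id], [E → id . E], [E → id . T], [T → . E] }  — shift
  I8: { [E → / .], [E → id / . id] }  — shift, reduce
  I9: { [E → id E .], [T → E .] }  — 2 reduces
  I10: { [E → id T .] }  — reduce
  I11: { [E → id / id .] }  — reduce
  I12: { [B → ) T id .] }  — reduce

Conflict in state I8:
  Shift-reduce conflict between [E → / .] and [E → id / . id]
So the grammar is NOT LR(0).

Answer: No. Shift-reduce conflict between [E → / .] and [E → id / . id]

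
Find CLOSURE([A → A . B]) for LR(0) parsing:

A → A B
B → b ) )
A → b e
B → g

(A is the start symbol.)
Start with: [A → A . B]
  [A → A . B] has the dot before B: add [B → . b ) )], [B → . g]
No further items can be added.

CLOSURE = { [A → A . B], [B → . b ) )], [B → . g] }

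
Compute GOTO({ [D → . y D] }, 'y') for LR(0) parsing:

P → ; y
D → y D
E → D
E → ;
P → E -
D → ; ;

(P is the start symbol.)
{ [D → . ; ;], [D → . y D], [D → y . D] }

GOTO(I, 'y') = CLOSURE({ [A → αX.β] : [A → α.Xβ] ∈ I, X = 'y' })

Items with dot before 'y', with the dot advanced:
  [D → . y D] → [D → y . D]
Closure of the advanced items:
  [D → y . D] has the dot before D: add [D → . y D], [D → . ; ;]

GOTO = { [D → . ; ;], [D → . y D], [D → y . D] }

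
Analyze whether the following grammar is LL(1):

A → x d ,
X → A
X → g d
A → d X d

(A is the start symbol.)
A grammar is LL(1) if for each non-terminal N with multiple productions, the predict sets of those productions are pairwise disjoint, where PREDICT(N → α) = (FIRST(α) \ {ε}) ∪ (FOLLOW(N) if α ⇒* ε).

Relevant sets:
  FIRST(A) = { 'd', 'x' }

For A:
  PREDICT(A → x d ',') = { 'x' }
  PREDICT(A → d X d) = { 'd' }
For X:
  PREDICT(X → A) = { 'd', 'x' }
  PREDICT(X → g d) = { 'g' }

All predict sets are disjoint. The grammar IS LL(1).

Answer: Yes, the grammar is LL(1).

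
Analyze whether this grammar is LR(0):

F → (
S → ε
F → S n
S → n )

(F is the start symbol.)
A grammar is LR(0) if no state in the canonical LR(0) collection has:
  - both a shift item (dot before a terminal) and a complete item (shift-reduce conflict), or
  - two or more complete items (reduce-reduce conflict; the accept item [F' → F .] counts as a complete item here).

Augment with F' → F and build the canonical LR(0) collection (I0 = CLOSURE({[F' → . F]}), then GOTO on every symbol after a dot until no new states appear). It has 7 states:
  I0: { [F → . (], [F → . S n], [F' → . F], [S → . n )], [S → .] }  — shift, reduce
  I1: { [F → ( .] }  — reduce
  I2: { [F' → F .] }  — accept
  I3: { [F → S . n] }  — shift
  I4: { [S → n . )] }  — shift
  I5: { [S → n ) .] }  — reduce
  I6: { [F → S n .] }  — reduce

Conflict in state I0:
  Shift-reduce conflict between [S → .] and [F → . (]
So the grammar is NOT LR(0).

Answer: No. Shift-reduce conflict between [S → .] and [F → . (]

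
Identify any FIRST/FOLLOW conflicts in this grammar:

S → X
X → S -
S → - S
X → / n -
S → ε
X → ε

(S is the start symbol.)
Yes. S → X with FOLLOW(S) on { '-' }; S → '-' S with FOLLOW(S) on { '-' }; X → S '-' with FOLLOW(X) on { '-' }

Nullable non-terminals: S, X.
FIRST sets used below: FIRST(X) = { '-', '/', ε }, FIRST(S) = { '-', '/', ε }

S: nullable alternative(s) S → X, S → ε; FOLLOW(S) = { $, '-' }
  S → X: FIRST \ {ε} = { '-', '/' } — overlaps FOLLOW(S) on { '-' }: CONFLICT
  S → - S: FIRST \ {ε} = { '-' } — overlaps FOLLOW(S) on { '-' }: CONFLICT
  S → ε: FIRST \ {ε} = { } — disjoint from FOLLOW(S)

X: nullable alternative(s) X → ε; FOLLOW(X) = { $, '-' }
  X → S -: FIRST \ {ε} = { '-', '/' } — overlaps FOLLOW(X) on { '-' }: CONFLICT
  X → / n -: FIRST \ {ε} = { '/' } — disjoint from FOLLOW(X)
  X → ε: FIRST \ {ε} = { } — this is the only nullable alternative, skip

So the grammar has 3 FIRST/FOLLOW conflicts (marked CONFLICT above).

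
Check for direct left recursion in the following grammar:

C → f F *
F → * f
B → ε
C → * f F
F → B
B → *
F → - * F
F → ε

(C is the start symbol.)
No direct left recursion

Direct left recursion occurs when N → N α for some non-terminal N (the right-hand side begins with the left-hand side itself).

C → f F *: starts with f
F → * f: starts with '*'
B → ε: starts with ε
C → * f F: starts with '*'
F → B: starts with B
B → *: starts with '*'
F → - * F: starts with '-'
F → ε: starts with ε

No direct left recursion found.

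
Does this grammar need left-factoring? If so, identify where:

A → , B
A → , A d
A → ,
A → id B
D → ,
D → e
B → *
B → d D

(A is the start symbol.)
Left-factoring is needed when two productions for the same non-terminal
share a common prefix on the right-hand side.

Productions for A:
  A → , B
  A → , A d
  A → ,
  A → id B
Productions for D:
  D → ,
  D → e
Productions for B:
  B → *
  B → d D

Found common prefix ',' in productions for A

Answer: Yes, A has productions with common prefix ','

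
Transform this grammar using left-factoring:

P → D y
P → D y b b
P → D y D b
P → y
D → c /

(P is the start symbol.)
Left-factoring transforms A → αβ₁ | αβ₂ into A → αA' and A' → β₁ | β₂
(α is the longest common prefix among the alternatives). Repeat until
no nonterminal has two alternatives with a common prefix.

Round 1: P has alternatives sharing prefix 'D y'. Introduce P': P → D y P'
  Add: P' → ε
  Add: P' → b b
  Add: P' → D b

No remaining common prefixes — done.

Resulting grammar:
P → D y P'
P' → ε
P' → b b
P' → D b
P → y
D → c /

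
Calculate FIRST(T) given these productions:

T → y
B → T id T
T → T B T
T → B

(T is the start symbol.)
{ 'y' }

To compute FIRST(T), examine every production with T on the left-hand side, reading each right-hand side left to right until a non-nullable symbol is reached.

FIRST sets of the other non-terminals involved (by the same procedure, iterated to a fixed point):
  FIRST(B) = { 'y' }

From T → y:
  - y is a terminal: add 'y' and stop
From T → T B T:
  - T is the symbol being defined: contributes nothing new
    T is not nullable, so stop
From T → B:
  - B is a non-terminal: add FIRST(B) \ {ε} = { 'y' }
    B is not nullable, so stop

Collecting: FIRST(T) = { 'y' }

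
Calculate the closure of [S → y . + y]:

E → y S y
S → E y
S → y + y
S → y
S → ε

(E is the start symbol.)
To compute CLOSURE, for each item [A → α.Bβ] where B is a non-terminal, add [B → .γ] for all productions B → γ; repeat for the newly added items until nothing changes.

Start with: [S → y . + y]
The dot precedes the terminal '+', so nothing is added.

CLOSURE = { [S → y . + y] }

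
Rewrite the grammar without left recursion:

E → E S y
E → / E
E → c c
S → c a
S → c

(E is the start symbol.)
E → / E E'
E → c c E'
E' → S y E'
E' → ε
S → c a
S → c

E is directly left-recursive. The standard transformation for
  A → A α₁ | ... | A α_m | β₁ | ... | β_n
is
  A  → β₁ A' | ... | β_n A'
  A' → α₁ A' | ... | α_m A' | ε

E → / E becomes E → / E E'
E → c c becomes E → c c E'
E → E S y becomes E' → S y E'
Add E' → ε

Productions for other non-terminals are unchanged:
  S → c a
  S → c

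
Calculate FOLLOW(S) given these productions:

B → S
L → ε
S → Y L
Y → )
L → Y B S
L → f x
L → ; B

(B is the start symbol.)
{ $, ')' }

In B → S: S is at the end, add FOLLOW(B)
In L → Y B S: S is at the end, add FOLLOW(L)

The FOLLOW sets referred to above (computed the same way, to a fixed point):
  FOLLOW(B) = { $, ')' }
  FOLLOW(L) = { $, ')' }

Taking the union: FOLLOW(S) = { $, ')' }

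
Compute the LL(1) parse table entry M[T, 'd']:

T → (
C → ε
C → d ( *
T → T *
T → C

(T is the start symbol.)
To find M[T, 'd'], we find productions for T where 'd' is in the predict set (PREDICT(N → α) = (FIRST(α) \ {ε}) ∪ (FOLLOW(N) if α ⇒* ε)).

Relevant sets:
  FIRST(T) = { '(', '*', 'd', ε }
  FIRST(C) = { 'd', ε }
  FOLLOW(T) = { $, '*' }

T → (: PREDICT = { '(' }
T → T *: PREDICT = { '(', '*', 'd' }
  'd' is in predict set, so this production goes in M[T, 'd']
T → C: PREDICT = { $, '*', 'd' }
  'd' is in predict set, so this production goes in M[T, 'd']

M[T, 'd'] = T → T *, T → C  (a multiply-defined cell — the grammar is not LL(1))

Answer: T → T *, T → C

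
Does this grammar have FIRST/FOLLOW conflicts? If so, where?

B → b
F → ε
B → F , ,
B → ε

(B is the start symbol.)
Nullable non-terminals: B, F.
FIRST sets used below: FIRST(F) = { ε }

B: nullable alternative(s) B → ε; FOLLOW(B) = { $ }
  B → b: FIRST \ {ε} = { 'b' } — disjoint from FOLLOW(B)
  B → F , ,: FIRST \ {ε} = { ',' } — disjoint from FOLLOW(B)
  B → ε: FIRST \ {ε} = { } — this is the only nullable alternative, skip
F has a nullable alternative but only one production, so nothing to check.

No FIRST/FOLLOW conflicts found.

Answer: No FIRST/FOLLOW conflicts.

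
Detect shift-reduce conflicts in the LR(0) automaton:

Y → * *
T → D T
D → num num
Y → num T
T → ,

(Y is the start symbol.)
No shift-reduce conflicts

Augment with Y' → Y and build the canonical LR(0) collection (I0 = CLOSURE({[Y' → . Y]}), then GOTO on every symbol after a dot until no new states appear). It has 11 states:
  I0: { [Y → . * *], [Y → . num T], [Y' → . Y] }  — shift
  I1: { [Y → * . *] }  — shift
  I2: { [Y' → Y .] }  — accept
  I3: { [D → . num num], [T → . ,], [T → . D T], [Y → num . T] }  — shift
  I4: { [T → , .] }  — reduce
  I5: { [D → . num num], [T → . ,], [T → . D T], [T → D . T] }  — shift
  I6: { [Y → num T .] }  — reduce
  I7: { [D → num . num] }  — shift
  I8: { [D → num num .] }  — reduce
  I9: { [T → D T .] }  — reduce
  I10: { [Y → * * .] }  — reduce

No state contains both a complete item and a shift item.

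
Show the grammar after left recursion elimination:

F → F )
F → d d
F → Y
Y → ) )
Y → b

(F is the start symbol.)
F is directly left-recursive. The standard transformation for
  A → A α₁ | ... | A α_m | β₁ | ... | β_n
is
  A  → β₁ A' | ... | β_n A'
  A' → α₁ A' | ... | α_m A' | ε

F → d d becomes F → d d F'
F → Y becomes F → Y F'
F → F ) becomes F' → ) F'
Add F' → ε

Productions for other non-terminals are unchanged:
  Y → ) )
  Y → b

Resulting grammar:
F → d d F'
F → Y F'
F' → ) F'
F' → ε
Y → ) )
Y → b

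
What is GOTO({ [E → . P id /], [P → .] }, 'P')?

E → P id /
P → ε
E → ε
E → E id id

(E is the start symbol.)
GOTO(I, 'P') = CLOSURE({ [A → αX.β] : [A → α.Xβ] ∈ I, X = 'P' })

Items with dot before 'P', with the dot advanced:
  [E → . P id /] → [E → P . id /]
Closure adds nothing (no advanced item has the dot before a non-terminal).

GOTO = { [E → P . id /] }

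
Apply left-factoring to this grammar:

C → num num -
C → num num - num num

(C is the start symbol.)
C → num num - C'
C' → ε
C' → num num

Left-factoring transforms A → αβ₁ | αβ₂ into A → αA' and A' → β₁ | β₂
(α is the longest common prefix among the alternatives). Repeat until
no nonterminal has two alternatives with a common prefix.

Round 1: C has alternatives sharing prefix 'num num -'. Introduce C': C → num num - C'
  Add: C' → ε
  Add: C' → num num

No remaining common prefixes — done.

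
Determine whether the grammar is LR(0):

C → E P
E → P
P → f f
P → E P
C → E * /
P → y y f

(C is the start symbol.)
No. Reduce-reduce conflict: [C → E P .] and [E → P .]

A grammar is LR(0) if no state in the canonical LR(0) collection has:
  - both a shift item (dot before a terminal) and a complete item (shift-reduce conflict), or
  - two or more complete items (reduce-reduce conflict; the accept item [C' → C .] counts as a complete item here).

Augment with C' → C and build the canonical LR(0) collection (I0 = CLOSURE({[C' → . C]}), then GOTO on every symbol after a dot until no new states appear). It has 14 states:
  I0: { [C → . E * /], [C → . E P], [C' → . C], [E → . P], [P → . E P], [P → . f f], [P → . y y f] }  — shift
  I1: { [C' → C .] }  — accept
  I2: { [C → E . * /], [C → E . P], [E → . P], [P → . E P], [P → . f f], [P → . y y f], [P → E . P] }  — shift
  I3: { [E → P .] }  — reduce
  I4: { [P → f . f] }  — shift
  I5: { [P → y . y f] }  — shift
  I6: { [P → y y . f] }  — shift
  I7: { [P → y y f .] }  — reduce
  I8: { [P → f f .] }  — reduce
  I9: { [C → E * . /] }  — shift
  I10: { [E → . P], [P → . E P], [P → . f f], [P → . y y f], [P → E . P] }  — shift
  I11: { [C → E P .], [E → P .], [P → E P .] }  — 3 reduces
  I12: { [E → P .], [P → E P .] }  — 2 reduces
  I13: { [C → E * / .] }  — reduce

Conflict in state I11:
  Reduce-reduce conflict: [C → E P .] and [E → P .]
So the grammar is NOT LR(0).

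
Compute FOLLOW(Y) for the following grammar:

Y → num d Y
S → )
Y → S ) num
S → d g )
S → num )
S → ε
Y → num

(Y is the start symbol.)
To compute FOLLOW(Y), find every occurrence of Y on a right-hand side N → α Y β: add FIRST(β) \ {ε}, and if β is empty or nullable also add FOLLOW(N). Iterate to a fixed point.

Y is the start symbol, so $ ∈ FOLLOW(Y).
In Y → num d Y: Y is at the end; this adds FOLLOW(Y) to itself — nothing new

Taking the union: FOLLOW(Y) = { $ }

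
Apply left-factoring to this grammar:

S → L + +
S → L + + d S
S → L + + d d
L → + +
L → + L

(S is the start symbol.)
Left-factoring transforms A → αβ₁ | αβ₂ into A → αA' and A' → β₁ | β₂
(α is the longest common prefix among the alternatives). Repeat until
no nonterminal has two alternatives with a common prefix.

Round 1: S has alternatives sharing prefix 'L + +'. Introduce S': S → L + + S'
  Add: S' → ε
  Add: S' → d S
  Add: S' → d d

Round 2: S' has alternatives sharing prefix 'd'. Introduce S'': S' → d S''
  Add: S'' → S
  Add: S'' → d

Round 3: L has alternatives sharing prefix '+'. Introduce L': L → + L'
  Add: L' → +
  Add: L' → L

No remaining common prefixes — done.

Resulting grammar:
S → L + + S'
S' → ε
S' → d S''
S'' → S
S'' → d
L → + L'
L' → +
L' → L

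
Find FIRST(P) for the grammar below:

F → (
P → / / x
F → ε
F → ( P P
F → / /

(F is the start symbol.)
From P → / / x:
  - '/' is a terminal: add '/' and stop

Collecting: FIRST(P) = { '/' }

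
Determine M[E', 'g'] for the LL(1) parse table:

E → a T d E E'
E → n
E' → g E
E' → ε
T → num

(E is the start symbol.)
To find M[E', 'g'], we find productions for E' where 'g' is in the predict set (PREDICT(N → α) = (FIRST(α) \ {ε}) ∪ (FOLLOW(N) if α ⇒* ε)).

Relevant sets:
  FOLLOW(E') = { $, 'g' }

E' → g E: PREDICT = { 'g' }
  'g' is in predict set, so this production goes in M[E', 'g']
E' → ε: PREDICT = { $, 'g' }
  'g' is in predict set, so this production goes in M[E', 'g']

M[E', 'g'] = E' → g E, E' → ε  (a multiply-defined cell — the grammar is not LL(1))

Answer: E' → g E, E' → ε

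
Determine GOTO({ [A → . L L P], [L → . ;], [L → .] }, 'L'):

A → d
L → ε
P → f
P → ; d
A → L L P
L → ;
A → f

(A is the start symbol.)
{ [A → L . L P], [L → . ;], [L → .] }

GOTO(I, 'L') = CLOSURE({ [A → αX.β] : [A → α.Xβ] ∈ I, X = 'L' })

Items with dot before 'L', with the dot advanced:
  [A → . L L P] → [A → L . L P]
Closure of the advanced items:
  [A → L . L P] has the dot before L: add [L → .], [L → . ;]

GOTO = { [A → L . L P], [L → . ;], [L → .] }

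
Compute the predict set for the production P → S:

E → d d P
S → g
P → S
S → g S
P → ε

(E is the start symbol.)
{ 'g' }

PREDICT(P → S) = (FIRST(RHS) \ {ε}) ∪ (FOLLOW(P) if ε ∈ FIRST(RHS), i.e. RHS ⇒* ε)
FIRST(S) = { 'g' }
FIRST(S) = { 'g' }
ε ∉ FIRST(S), so FOLLOW(P) is not added.
PREDICT(P → S) = { 'g' }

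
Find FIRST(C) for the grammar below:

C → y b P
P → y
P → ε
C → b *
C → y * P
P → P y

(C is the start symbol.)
To compute FIRST(C), examine every production with C on the left-hand side, reading each right-hand side left to right until a non-nullable symbol is reached.

From C → y b P:
  - y is a terminal: add 'y' and stop
From C → b *:
  - b is a terminal: add 'b' and stop
From C → y * P:
  - y is a terminal: add 'y' and stop

Collecting: FIRST(C) = { 'b', 'y' }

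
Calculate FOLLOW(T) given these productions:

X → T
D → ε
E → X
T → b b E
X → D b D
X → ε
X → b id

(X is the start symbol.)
{ $ }

To compute FOLLOW(T), find every occurrence of T on a right-hand side N → α T β: add FIRST(β) \ {ε}, and if β is empty or nullable also add FOLLOW(N). Iterate to a fixed point.

In X → T: T is at the end, add FOLLOW(X)

The FOLLOW sets referred to above (computed the same way, to a fixed point):
  FOLLOW(X) = { $ }

Taking the union: FOLLOW(T) = { $ }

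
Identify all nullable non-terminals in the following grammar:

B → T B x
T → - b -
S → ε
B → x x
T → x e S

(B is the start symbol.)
{ 'S' }

ε-productions: S → ε
So S is immediately nullable.
No further non-terminal can be added: every production for the remaining non-terminals contains a terminal or a non-nullable non-terminal.
Nullable = { 'S' }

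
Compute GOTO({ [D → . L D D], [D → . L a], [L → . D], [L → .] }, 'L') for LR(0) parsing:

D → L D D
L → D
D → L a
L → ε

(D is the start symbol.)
{ [D → . L D D], [D → . L a], [D → L . D D], [D → L . a], [L → . D], [L → .] }

GOTO(I, 'L') = CLOSURE({ [A → αX.β] : [A → α.Xβ] ∈ I, X = 'L' })

Items with dot before 'L', with the dot advanced:
  [D → . L D D] → [D → L . D D]
  [D → . L a] → [D → L . a]
Closure of the advanced items:
  [D → L . D D] has the dot before D: add [D → . L D D], [D → . L a]
  [D → . L D D] has the dot before L: add [L → . D], [L → .]

GOTO = { [D → . L D D], [D → . L a], [D → L . D D], [D → L . a], [L → . D], [L → .] }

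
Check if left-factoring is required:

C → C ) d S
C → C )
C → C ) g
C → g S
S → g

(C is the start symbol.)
Yes, C has productions with common prefix 'C )'

Left-factoring is needed when two productions for the same non-terminal
share a common prefix on the right-hand side.

Productions for C:
  C → C ) d S
  C → C )
  C → C ) g
  C → g S

Found common prefix 'C )' in productions for C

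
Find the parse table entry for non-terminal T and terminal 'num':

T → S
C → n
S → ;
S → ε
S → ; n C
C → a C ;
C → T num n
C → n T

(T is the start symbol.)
T → S

To find M[T, 'num'], we find productions for T where 'num' is in the predict set (PREDICT(N → α) = (FIRST(α) \ {ε}) ∪ (FOLLOW(N) if α ⇒* ε)).

Relevant sets:
  FIRST(S) = { ';', ε }
  FOLLOW(T) = { $, ';', 'num' }

T → S: PREDICT = { $, ';', 'num' }
  'num' is in predict set, so this production goes in M[T, 'num']

M[T, 'num'] = T → S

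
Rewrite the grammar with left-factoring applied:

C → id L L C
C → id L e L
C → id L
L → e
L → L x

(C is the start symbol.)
C → id L C'
C' → L C
C' → e L
C' → ε
L → e
L → L x

Left-factoring transforms A → αβ₁ | αβ₂ into A → αA' and A' → β₁ | β₂
(α is the longest common prefix among the alternatives). Repeat until
no nonterminal has two alternatives with a common prefix.

Round 1: C has alternatives sharing prefix 'id L'. Introduce C': C → id L C'
  Add: C' → L C
  Add: C' → e L
  Add: C' → ε

No remaining common prefixes — done.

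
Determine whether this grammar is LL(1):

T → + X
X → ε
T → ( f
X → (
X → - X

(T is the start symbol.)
Relevant sets:
  FOLLOW(X) = { $ }

For T:
  PREDICT(T → '+' X) = { '+' }
  PREDICT(T → '(' f) = { '(' }
For X:
  PREDICT(X → ε) = { $ }
  PREDICT(X → '(') = { '(' }
  PREDICT(X → '-' X) = { '-' }

All predict sets are disjoint. The grammar IS LL(1).

Answer: Yes, the grammar is LL(1).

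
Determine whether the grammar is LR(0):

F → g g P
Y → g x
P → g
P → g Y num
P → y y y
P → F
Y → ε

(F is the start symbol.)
A grammar is LR(0) if no state in the canonical LR(0) collection has:
  - both a shift item (dot before a terminal) and a complete item (shift-reduce conflict), or
  - two or more complete items (reduce-reduce conflict; the accept item [F' → F .] counts as a complete item here).

Augment with F' → F and build the canonical LR(0) collection (I0 = CLOSURE({[F' → . F]}), then GOTO on every symbol after a dot until no new states appear). It has 14 states:
  I0: { [F → . g g P], [F' → . F] }  — shift
  I1: { [F' → F .] }  — accept
  I2: { [F → g . g P] }  — shift
  I3: { [F → . g g P], [F → g g . P], [P → . F], [P → . g Y num], [P → . g], [P → . y y y] }  — shift
  I4: { [P → F .] }  — reduce
  I5: { [F → g g P .] }  — reduce
  I6: { [F → g . g P], [P → g . Y num], [P → g .], [Y → . g x], [Y → .] }  — shift, 2 reduces
  I7: { [P → y . y y] }  — shift
  I8: { [P → y y . y] }  — shift
  I9: { [P → y y y .] }  — reduce
  I10: { [P → g Y . num] }  — shift
  I11: { [F → . g g P], [F → g g . P], [P → . F], [P → . g Y num], [P → . g], [P → . y y y], [Y → g . x] }  — shift
  I12: { [Y → g x .] }  — reduce
  I13: { [P → g Y num .] }  — reduce

Conflict in state I6:
  Shift-reduce conflict between [P → g .] and [F → g . g P]
So the grammar is NOT LR(0).

Answer: No. Shift-reduce conflict between [P → g .] and [F → g . g P]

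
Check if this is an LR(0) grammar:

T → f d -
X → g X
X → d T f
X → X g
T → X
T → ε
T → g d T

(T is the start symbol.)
No. Shift-reduce conflict between [T → .] and [T → . f d -]

A grammar is LR(0) if no state in the canonical LR(0) collection has:
  - both a shift item (dot before a terminal) and a complete item (shift-reduce conflict), or
  - two or more complete items (reduce-reduce conflict; the accept item [T' → T .] counts as a complete item here).

Augment with T' → T and build the canonical LR(0) collection (I0 = CLOSURE({[T' → . T]}), then GOTO on every symbol after a dot until no new states appear). It has 15 states:
  I0: { [T → . X], [T → . f d -], [T → . g d T], [T → .], [T' → . T], [X → . X g], [X → . d T f], [X → . g X] }  — shift, reduce
  I1: { [T' → T .] }  — accept
  I2: { [T → X .], [X → X . g] }  — shift, reduce
  I3: { [T → . X], [T → . f d -], [T → . g d T], [T → .], [X → . X g], [X → . d T f], [X → . g X], [X → d . T f] }  — shift, reduce
  I4: { [T → f . d -] }  — shift
  I5: { [T → g . d T], [X → . X g], [X → . d T f], [X → . g X], [X → g . X] }  — shift
  I6: { [X → X . g], [X → g X .] }  — shift, reduce
  I7: { [T → . X], [T → . f d -], [T → . g d T], [T → .], [T → g d . T], [X → . X g], [X → . d T f], [X → . g X], [X → d . T f] }  — shift, reduce
  I8: { [X → . X g], [X → . d T f], [X → . g X], [X → g . X] }  — shift
  I9: { [T → g d T .], [X → d T . f] }  — shift, reduce
  I10: { [X → d T f .] }  — reduce
  I11: { [X → X g .] }  — reduce
  I12: { [T → f d . -] }  — shift
  I13: { [T → f d - .] }  — reduce
  I14: { [X → d T . f] }  — shift

Conflict in state I0:
  Shift-reduce conflict between [T → .] and [T → . f d -]
So the grammar is NOT LR(0).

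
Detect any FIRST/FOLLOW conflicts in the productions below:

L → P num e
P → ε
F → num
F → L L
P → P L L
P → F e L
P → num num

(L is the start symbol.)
Yes. P → P L L with FOLLOW(P) on { 'num' }; P → F e L with FOLLOW(P) on { 'num' }; P → num num with FOLLOW(P) on { 'num' }

A FIRST/FOLLOW conflict occurs when a non-terminal N has a nullable alternative N → β (β ⇒* ε) and another alternative N → α with FIRST(α) ∩ FOLLOW(N) ≠ ∅: on such a lookahead the parser cannot decide between expanding α and letting N vanish via β.

Nullable non-terminals: P.
FIRST sets used below: FIRST(P) = { 'num', ε }, FIRST(L) = { 'num' }, FIRST(F) = { 'num' }

P: nullable alternative(s) P → ε; FOLLOW(P) = { 'num' }
  P → ε: FIRST \ {ε} = { } — this is the only nullable alternative, skip
  P → P L L: FIRST \ {ε} = { 'num' } — overlaps FOLLOW(P) on { 'num' }: CONFLICT
  P → F e L: FIRST \ {ε} = { 'num' } — overlaps FOLLOW(P) on { 'num' }: CONFLICT
  P → num num: FIRST \ {ε} = { 'num' } — overlaps FOLLOW(P) on { 'num' }: CONFLICT

F, L have no nullable alternative, so no FIRST/FOLLOW check is needed there.

So the grammar has 3 FIRST/FOLLOW conflicts (marked CONFLICT above).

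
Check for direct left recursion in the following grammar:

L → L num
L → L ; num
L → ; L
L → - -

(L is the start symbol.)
Direct left recursion occurs when N → N α for some non-terminal N (the right-hand side begins with the left-hand side itself).

L → L num: LEFT RECURSIVE (starts with L)
L → L ; num: LEFT RECURSIVE (starts with L)
L → ; L: starts with ';'
L → - -: starts with '-'

The grammar has direct left recursion on: L.

Answer: Yes, L is left-recursive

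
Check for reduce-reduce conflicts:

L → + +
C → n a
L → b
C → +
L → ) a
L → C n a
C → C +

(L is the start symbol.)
No reduce-reduce conflicts

A reduce-reduce conflict occurs when an LR(0) state has two complete items [A → α .] and [B → β .] — both call for a reduction, and with no lookahead the parser cannot choose between them.

Augment with L' → L and build the canonical LR(0) collection (I0 = CLOSURE({[L' → . L]}), then GOTO on every symbol after a dot until no new states appear). It has 13 states:
  I0: { [C → . +], [C → . C +], [C → . n a], [L → . ) a], [L → . + +], [L → . C n a], [L → . b], [L' → . L] }  — shift
  I1: { [L → ) . a] }  — shift
  I2: { [C → + .], [L → + . +] }  — shift, reduce
  I3: { [C → C . +], [L → C . n a] }  — shift
  I4: { [L' → L .] }  — accept
  I5: { [L → b .] }  — reduce
  I6: { [C → n . a] }  — shift
  I7: { [C → n a .] }  — reduce
  I8: { [C → C + .] }  — reduce
  I9: { [L → C n . a] }  — shift
  I10: { [L → C n a .] }  — reduce
  I11: { [L → + + .] }  — reduce
  I12: { [L → ) a .] }  — reduce

No state contains more than one complete item.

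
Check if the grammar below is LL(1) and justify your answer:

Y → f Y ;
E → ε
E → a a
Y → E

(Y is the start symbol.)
Relevant sets:
  FIRST(E) = { 'a', ε }
  FOLLOW(Y) = { $, ';' }
  FOLLOW(E) = { $, ';' }

For Y:
  PREDICT(Y → f Y ';') = { 'f' }
  PREDICT(Y → E) = { $, ';', 'a' }
For E:
  PREDICT(E → ε) = { $, ';' }
  PREDICT(E → a a) = { 'a' }

All predict sets are disjoint. The grammar IS LL(1).

Answer: Yes, the grammar is LL(1).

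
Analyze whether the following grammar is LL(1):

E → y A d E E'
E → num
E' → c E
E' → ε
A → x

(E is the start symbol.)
A grammar is LL(1) if for each non-terminal N with multiple productions, the predict sets of those productions are pairwise disjoint, where PREDICT(N → α) = (FIRST(α) \ {ε}) ∪ (FOLLOW(N) if α ⇒* ε).

Relevant sets:
  FOLLOW(E') = { $, 'c' }

For E:
  PREDICT(E → y A d E E') = { 'y' }
  PREDICT(E → num) = { 'num' }
For E':
  PREDICT(E' → c E) = { 'c' }
  PREDICT(E' → ε) = { $, 'c' }
A has a single production, so nothing to check there.

Conflict found: Predict set conflict for E': { 'c' }
The grammar is NOT LL(1).

Answer: No. Predict set conflict for E': { 'c' }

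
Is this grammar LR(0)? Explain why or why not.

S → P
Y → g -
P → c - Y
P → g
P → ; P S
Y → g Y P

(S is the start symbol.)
Yes, the grammar is LR(0)

Augment with S' → S and build the canonical LR(0) collection (I0 = CLOSURE({[S' → . S]}), then GOTO on every symbol after a dot until no new states appear). It has 14 states:
  I0: { [P → . ; P S], [P → . c - Y], [P → . g], [S → . P], [S' → . S] }  — shift
  I1: { [P → . ; P S], [P → . c - Y], [P → . g], [P → ; . P S] }  — shift
  I2: { [S → P .] }  — reduce
  I3: { [S' → S .] }  — accept
  I4: { [P → c . - Y] }  — shift
  I5: { [P → g .] }  — reduce
  I6: { [P → c - . Y], [Y → . g -], [Y → . g Y P] }  — shift
  I7: { [P → c - Y .] }  — reduce
  I8: { [Y → . g -], [Y → . g Y P], [Y → g . -], [Y → g . Y P] }  — shift
  I9: { [Y → g - .] }  — reduce
  I10: { [P → . ; P S], [P → . c - Y], [P → . g], [Y → g Y . P] }  — shift
  I11: { [Y → g Y P .] }  — reduce
  I12: { [P → . ; P S], [P → . c - Y], [P → . g], [P → ; P . S], [S → . P] }  — shift
  I13: { [P → ; P S .] }  — reduce

Every state is either a pure shift/goto state or contains exactly one complete item and nothing to shift — no conflicts. The grammar is LR(0).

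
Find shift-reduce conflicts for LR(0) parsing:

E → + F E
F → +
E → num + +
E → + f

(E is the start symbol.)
A shift-reduce conflict occurs when an LR(0) state has both:
  - a complete (reduce) item [A → α .] (dot at the end), and
  - a shift item [B → β . c γ] (dot before a terminal).

Augment with E' → E and build the canonical LR(0) collection (I0 = CLOSURE({[E' → . E]}), then GOTO on every symbol after a dot until no new states appear). It has 10 states:
  I0: { [E → . + F E], [E → . + f], [E → . num + +], [E' → . E] }  — shift
  I1: { [E → + . F E], [E → + . f], [F → . +] }  — shift
  I2: { [E' → E .] }  — accept
  I3: { [E → num . + +] }  — shift
  I4: { [E → num + . +] }  — shift
  I5: { [E → num + + .] }  — reduce
  I6: { [F → + .] }  — reduce
  I7: { [E → + F . E], [E → . + F E], [E → . + f], [E → . num + +] }  — shift
  I8: { [E → + f .] }  — reduce
  I9: { [E → + F E .] }  — reduce

No state contains both a complete item and a shift item.

Answer: No shift-reduce conflicts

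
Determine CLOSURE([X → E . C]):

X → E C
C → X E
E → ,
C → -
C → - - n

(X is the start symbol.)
{ [C → . - - n], [C → . -], [C → . X E], [E → . ,], [X → . E C], [X → E . C] }

To compute CLOSURE, for each item [A → α.Bβ] where B is a non-terminal, add [B → .γ] for all productions B → γ; repeat for the newly added items until nothing changes.

Start with: [X → E . C]
  [X → E . C] has the dot before C: add [C → . X E], [C → . -], [C → . - - n]
  [C → . X E] has the dot before X: add [X → . E C]
  [X → . E C] has the dot before E: add [E → . ,]
No further items can be added.

CLOSURE = { [C → . - - n], [C → . -], [C → . X E], [E → . ,], [X → . E C], [X → E . C] }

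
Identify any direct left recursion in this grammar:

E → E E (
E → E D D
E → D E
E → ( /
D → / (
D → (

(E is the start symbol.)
Yes, E is left-recursive

Direct left recursion occurs when N → N α for some non-terminal N (the right-hand side begins with the left-hand side itself).

E → E E (: LEFT RECURSIVE (starts with E)
E → E D D: LEFT RECURSIVE (starts with E)
E → D E: starts with D
E → ( /: starts with '('
D → / (: starts with '/'
D → (: starts with '('

The grammar has direct left recursion on: E.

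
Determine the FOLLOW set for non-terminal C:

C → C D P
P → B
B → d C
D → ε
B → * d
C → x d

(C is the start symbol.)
To compute FOLLOW(C), find every occurrence of C on a right-hand side N → α C β: add FIRST(β) \ {ε}, and if β is empty or nullable also add FOLLOW(N). Iterate to a fixed point.

C is the start symbol, so $ ∈ FOLLOW(C).
In C → C D P: C is followed by D P, add FIRST(D P) \ {ε} = { '*', 'd' }
In B → d C: C is at the end, add FOLLOW(B)

The FOLLOW sets referred to above (computed the same way, to a fixed point):
  FOLLOW(B) = { $, '*', 'd' }

Taking the union: FOLLOW(C) = { $, '*', 'd' }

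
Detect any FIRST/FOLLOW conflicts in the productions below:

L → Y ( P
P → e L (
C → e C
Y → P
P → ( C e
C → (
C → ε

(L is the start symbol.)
Yes. C → e C with FOLLOW(C) on { 'e' }

A FIRST/FOLLOW conflict occurs when a non-terminal N has a nullable alternative N → β (β ⇒* ε) and another alternative N → α with FIRST(α) ∩ FOLLOW(N) ≠ ∅: on such a lookahead the parser cannot decide between expanding α and letting N vanish via β.

Nullable non-terminals: C.

C: nullable alternative(s) C → ε; FOLLOW(C) = { 'e' }
  C → e C: FIRST \ {ε} = { 'e' } — overlaps FOLLOW(C) on { 'e' }: CONFLICT
  C → (: FIRST \ {ε} = { '(' } — disjoint from FOLLOW(C)
  C → ε: FIRST \ {ε} = { } — this is the only nullable alternative, skip

L, P, Y have no nullable alternative, so no FIRST/FOLLOW check is needed there.

So the grammar has 1 FIRST/FOLLOW conflict (marked CONFLICT above).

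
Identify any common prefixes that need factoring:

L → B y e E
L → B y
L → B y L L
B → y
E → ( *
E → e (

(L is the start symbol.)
Left-factoring is needed when two productions for the same non-terminal
share a common prefix on the right-hand side.

Productions for L:
  L → B y e E
  L → B y
  L → B y L L
Productions for E:
  E → ( *
  E → e (

Found common prefix 'B y' in productions for L

Answer: Yes, L has productions with common prefix 'B y'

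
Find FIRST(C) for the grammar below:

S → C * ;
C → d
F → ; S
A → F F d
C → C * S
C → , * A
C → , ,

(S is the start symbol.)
From C → d:
  - d is a terminal: add 'd' and stop
From C → C * S:
  - C is the symbol being defined: contributes nothing new
    C is not nullable, so stop
From C → , * A:
  - ',' is a terminal: add ',' and stop
From C → , ,:
  - ',' is a terminal: add ',' and stop

Collecting: FIRST(C) = { ',', 'd' }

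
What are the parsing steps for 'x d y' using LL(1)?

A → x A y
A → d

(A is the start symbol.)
Stack is shown with the top on the left.

Stack    Input    Action
------------------------
A $      x d y $  output A → x A y
x A y $  x d y $  match 'x'
A y $    d y $    output A → d
d y $    d y $    match 'd'
y $      y $      match 'y'
$        $        accept

The string is accepted.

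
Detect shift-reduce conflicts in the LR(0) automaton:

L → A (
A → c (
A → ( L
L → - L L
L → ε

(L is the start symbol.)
Augment with L' → L and build the canonical LR(0) collection (I0 = CLOSURE({[L' → . L]}), then GOTO on every symbol after a dot until no new states appear). It has 11 states:
  I0: { [A → . ( L], [A → . c (], [L → . - L L], [L → . A (], [L → .], [L' → . L] }  — shift, reduce
  I1: { [A → ( . L], [A → . ( L], [A → . c (], [L → . - L L], [L → . A (], [L → .] }  — shift, reduce
  I2: { [A → . ( L], [A → . c (], [L → - . L L], [L → . - L L], [L → . A (], [L → .] }  — shift, reduce
  I3: { [L → A . (] }  — shift
  I4: { [L' → L .] }  — accept
  I5: { [A → c . (] }  — shift
  I6: { [A → c ( .] }  — reduce
  I7: { [L → A ( .] }  — reduce
  I8: { [A → . ( L], [A → . c (], [L → - L . L], [L → . - L L], [L → . A (], [L → .] }  — shift, reduce
  I9: { [L → - L L .] }  — reduce
  I10: { [A → ( L .] }  — reduce

I0 contains reduce item [L → .] and shift items [A → . ( L], [A → . c (], [L → . - L L] — shift-reduce conflict.
I1 contains reduce item [L → .] and shift items [A → . ( L], [A → . c (], [L → . - L L] — shift-reduce conflict.
I2 contains reduce item [L → .] and shift items [A → . ( L], [A → . c (], [L → . - L L] — shift-reduce conflict.
I8 contains reduce item [L → .] and shift items [A → . ( L], [A → . c (], [L → . - L L] — shift-reduce conflict.

Answer: Yes — I0: [L → .] vs [A → . ( L]; I1: [L → .] vs [A → . ( L]; I2: [L → .] vs [A → . ( L]; I8: [L → .] vs [A → . ( L]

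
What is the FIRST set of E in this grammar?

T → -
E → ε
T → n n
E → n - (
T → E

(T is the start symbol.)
{ 'n', ε }

To compute FIRST(E), examine every production with E on the left-hand side, reading each right-hand side left to right until a non-nullable symbol is reached.

From E → ε:
  - ε-production, so ε ∈ FIRST(E)
From E → n - (:
  - n is a terminal: add 'n' and stop

Collecting: FIRST(E) = { 'n', ε }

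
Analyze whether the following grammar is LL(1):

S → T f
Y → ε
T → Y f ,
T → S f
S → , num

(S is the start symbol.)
No. Predict set conflict for S: { ',' }

A grammar is LL(1) if for each non-terminal N with multiple productions, the predict sets of those productions are pairwise disjoint, where PREDICT(N → α) = (FIRST(α) \ {ε}) ∪ (FOLLOW(N) if α ⇒* ε).

Relevant sets:
  FIRST(T) = { ',', 'f' }
  FIRST(Y) = { ε }
  FIRST(S) = { ',', 'f' }

For S:
  PREDICT(S → T f) = { ',', 'f' }
  PREDICT(S → ',' num) = { ',' }
For T:
  PREDICT(T → Y f ',') = { 'f' }
  PREDICT(T → S f) = { ',', 'f' }
Y has a single production, so nothing to check there.

Conflict found: Predict set conflict for S: { ',' }
The grammar is NOT LL(1).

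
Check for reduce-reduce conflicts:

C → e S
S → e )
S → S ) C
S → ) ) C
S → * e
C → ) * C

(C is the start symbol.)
A reduce-reduce conflict occurs when an LR(0) state has two complete items [A → α .] and [B → β .] — both call for a reduction, and with no lookahead the parser cannot choose between them.

Augment with C' → C and build the canonical LR(0) collection (I0 = CLOSURE({[C' → . C]}), then GOTO on every symbol after a dot until no new states appear). It has 16 states:
  I0: { [C → . ) * C], [C → . e S], [C' → . C] }  — shift
  I1: { [C → ) . * C] }  — shift
  I2: { [C' → C .] }  — accept
  I3: { [C → e . S], [S → . ) ) C], [S → . * e], [S → . S ) C], [S → . e )] }  — shift
  I4: { [S → ) . ) C] }  — shift
  I5: { [S → * . e] }  — shift
  I6: { [C → e S .], [S → S . ) C] }  — shift, reduce
  I7: { [S → e . )] }  — shift
  I8: { [S → e ) .] }  — reduce
  I9: { [C → . ) * C], [C → . e S], [S → S ) . C] }  — shift
  I10: { [S → S ) C .] }  — reduce
  I11: { [S → * e .] }  — reduce
  I12: { [C → . ) * C], [C → . e S], [S → ) ) . C] }  — shift
  I13: { [S → ) ) C .] }  — reduce
  I14: { [C → ) * . C], [C → . ) * C], [C → . e S] }  — shift
  I15: { [C → ) * C .] }  — reduce

No state contains more than one complete item.

Answer: No reduce-reduce conflicts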